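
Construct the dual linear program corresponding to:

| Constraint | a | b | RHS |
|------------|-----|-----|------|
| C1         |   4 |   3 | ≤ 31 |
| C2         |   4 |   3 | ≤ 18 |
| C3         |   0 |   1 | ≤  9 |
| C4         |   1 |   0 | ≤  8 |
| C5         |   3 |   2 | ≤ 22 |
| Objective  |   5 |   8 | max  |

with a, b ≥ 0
Minimize: z = 31y1 + 18y2 + 9y3 + 8y4 + 22y5

Subject to:
  C1: -4y1 - 4y2 - y4 - 3y5 ≤ -5
  C2: -3y1 - 3y2 - y3 - 2y5 ≤ -8
  y1, y2, y3, y4, y5 ≥ 0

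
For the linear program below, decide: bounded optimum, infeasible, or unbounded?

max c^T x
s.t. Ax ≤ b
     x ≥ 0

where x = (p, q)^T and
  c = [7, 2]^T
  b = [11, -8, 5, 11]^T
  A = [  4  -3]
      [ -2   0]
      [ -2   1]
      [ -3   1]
Feasible point: (4, 2) satisfies every constraint, so the LP is feasible.
Direction d = (3, 4): for each constraint row a, a·d ≤ 0 —
  (4)(3) + (-3)(4) = 0 ≤ 0
  (-2)(3) + (0)(4) = -6 ≤ 0
  (-2)(3) + (1)(4) = -2 ≤ 0
  (-3)(3) + (1)(4) = -5 ≤ 0
and d ≥ 0, so (4, 2) + t·d stays feasible for every t ≥ 0. Along this ray z = 7p + 2q changes by 29 per unit t, so z → +∞.

Unbounded: there is a feasible ray along which z → +∞.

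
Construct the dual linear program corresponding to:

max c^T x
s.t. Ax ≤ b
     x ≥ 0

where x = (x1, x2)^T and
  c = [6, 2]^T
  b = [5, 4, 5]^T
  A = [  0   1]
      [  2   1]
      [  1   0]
Minimize: z = 5y1 + 4y2 + 5y3

Subject to:
  C1: -2y2 - y3 ≤ -6
  C2: -y1 - y2 ≤ -2
  y1, y2, y3 ≥ 0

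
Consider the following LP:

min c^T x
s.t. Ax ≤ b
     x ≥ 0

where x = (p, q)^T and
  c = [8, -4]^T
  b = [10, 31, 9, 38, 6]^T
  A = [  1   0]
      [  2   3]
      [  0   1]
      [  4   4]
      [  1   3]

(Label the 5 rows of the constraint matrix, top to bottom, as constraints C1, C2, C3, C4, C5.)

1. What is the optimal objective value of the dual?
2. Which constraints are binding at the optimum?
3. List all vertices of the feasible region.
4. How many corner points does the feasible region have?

1. -8 (by strong duality, equal to the primal optimum)
2. C5, p ≥ 0
3. (0, 0), (6, 0), (0, 2)
4. 3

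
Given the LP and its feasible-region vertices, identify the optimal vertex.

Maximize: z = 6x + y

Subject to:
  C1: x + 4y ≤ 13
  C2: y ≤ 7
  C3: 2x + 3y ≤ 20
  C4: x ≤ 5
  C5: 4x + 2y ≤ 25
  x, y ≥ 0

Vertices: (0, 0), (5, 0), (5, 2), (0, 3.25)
(5, 2) with z = 32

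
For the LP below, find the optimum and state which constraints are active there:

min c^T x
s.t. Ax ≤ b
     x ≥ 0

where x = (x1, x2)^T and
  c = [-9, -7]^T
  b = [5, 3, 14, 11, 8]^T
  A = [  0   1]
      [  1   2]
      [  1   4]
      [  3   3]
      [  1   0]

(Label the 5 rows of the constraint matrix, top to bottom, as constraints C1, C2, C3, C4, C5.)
Optimal: x1 = 3, x2 = 0
Slack at optimum:
  C1: slack = 5
  C2: slack = 0 (binding)
  C3: slack = 11
  C4: slack = 2
  C5: slack = 5
  x1 ≥ 0: x1 = 3
  x2 ≥ 0: x2 = 0 (binding)
Binding constraints: C2, x2 ≥ 0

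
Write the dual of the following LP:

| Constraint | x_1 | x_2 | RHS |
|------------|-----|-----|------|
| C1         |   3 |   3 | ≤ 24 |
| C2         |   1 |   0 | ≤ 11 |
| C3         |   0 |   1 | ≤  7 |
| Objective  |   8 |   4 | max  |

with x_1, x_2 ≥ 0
Minimize: z = 24y1 + 11y2 + 7y3

Subject to:
  C1: -3y1 - y2 ≤ -8
  C2: -3y1 - y3 ≤ -4
  y1, y2, y3 ≥ 0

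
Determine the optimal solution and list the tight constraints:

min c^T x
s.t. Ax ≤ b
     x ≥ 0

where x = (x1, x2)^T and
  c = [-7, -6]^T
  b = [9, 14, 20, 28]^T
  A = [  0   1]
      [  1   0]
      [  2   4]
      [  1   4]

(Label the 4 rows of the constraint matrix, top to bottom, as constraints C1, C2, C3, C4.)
Optimal: x1 = 10, x2 = 0
Slack at optimum:
  C1: slack = 9
  C2: slack = 4
  C3: slack = 0 (binding)
  C4: slack = 18
  x1 ≥ 0: x1 = 10
  x2 ≥ 0: x2 = 0 (binding)
Binding constraints: C3, x2 ≥ 0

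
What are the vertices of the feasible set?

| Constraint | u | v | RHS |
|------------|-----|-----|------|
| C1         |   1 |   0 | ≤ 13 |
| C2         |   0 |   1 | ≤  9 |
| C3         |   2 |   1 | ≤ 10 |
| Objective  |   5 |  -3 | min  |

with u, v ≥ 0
Each vertex is the intersection of two constraint boundaries that also satisfies all remaining constraints:
  u = 0 and v = 0 → (0, 0)
  2u + v = 10 and v = 0 → (5, 0)
  v = 9 and 2u + v = 10 → (0.5, 9)
  v = 9 and u = 0 → (0, 9)

Vertices: (0, 0), (5, 0), (0.5, 9), (0, 9)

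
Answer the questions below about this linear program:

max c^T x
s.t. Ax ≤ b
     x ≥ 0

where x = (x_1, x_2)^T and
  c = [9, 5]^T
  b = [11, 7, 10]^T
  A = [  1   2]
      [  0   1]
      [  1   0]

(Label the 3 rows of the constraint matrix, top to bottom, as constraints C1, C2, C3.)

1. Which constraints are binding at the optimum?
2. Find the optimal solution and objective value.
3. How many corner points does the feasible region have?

1. C1, C3
2. x_1 = 10, x_2 = 0.5, z = 92.5
3. 4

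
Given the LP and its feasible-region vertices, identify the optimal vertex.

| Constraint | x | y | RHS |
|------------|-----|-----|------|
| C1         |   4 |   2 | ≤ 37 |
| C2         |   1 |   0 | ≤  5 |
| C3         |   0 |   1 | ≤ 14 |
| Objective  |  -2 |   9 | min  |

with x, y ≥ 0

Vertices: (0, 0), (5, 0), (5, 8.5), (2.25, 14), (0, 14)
(5, 0) with z = -10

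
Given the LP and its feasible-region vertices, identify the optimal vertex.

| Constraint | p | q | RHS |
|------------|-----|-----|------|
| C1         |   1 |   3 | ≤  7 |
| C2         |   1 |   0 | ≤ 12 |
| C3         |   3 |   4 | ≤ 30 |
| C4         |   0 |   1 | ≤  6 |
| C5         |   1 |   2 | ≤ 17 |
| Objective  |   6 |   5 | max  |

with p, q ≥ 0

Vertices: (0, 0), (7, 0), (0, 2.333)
Evaluating z = 6p + 5q at each vertex:
  (0, 0): z = 0
  (7, 0): z = 42
  (0, 2.333): z = 11.67

The largest value is z = 42, attained at (7, 0).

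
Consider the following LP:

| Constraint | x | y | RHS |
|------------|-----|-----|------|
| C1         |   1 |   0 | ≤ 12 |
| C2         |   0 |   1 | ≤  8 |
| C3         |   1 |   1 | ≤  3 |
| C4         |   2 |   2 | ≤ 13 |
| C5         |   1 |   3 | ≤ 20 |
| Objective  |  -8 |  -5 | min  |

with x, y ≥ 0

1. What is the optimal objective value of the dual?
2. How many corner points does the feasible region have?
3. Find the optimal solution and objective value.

1. -24 (by strong duality, equal to the primal optimum)
2. 3
3. x = 3, y = 0, z = -24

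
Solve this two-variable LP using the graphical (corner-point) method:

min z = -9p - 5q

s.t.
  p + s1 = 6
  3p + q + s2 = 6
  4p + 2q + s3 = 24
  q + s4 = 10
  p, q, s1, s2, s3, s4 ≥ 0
Each vertex is the intersection of two constraint boundaries that also satisfies all remaining constraints:
  p = 0 and q = 0 → (0, 0)
  3p + q = 6 and q = 0 → (2, 0)
  3p + q = 6 and p = 0 → (0, 6)

Evaluating z = -9p - 5q at each vertex:
  (0, 0): z = 0
  (2, 0): z = -18
  (0, 6): z = -30

The minimum is at (0, 6) with z = -30.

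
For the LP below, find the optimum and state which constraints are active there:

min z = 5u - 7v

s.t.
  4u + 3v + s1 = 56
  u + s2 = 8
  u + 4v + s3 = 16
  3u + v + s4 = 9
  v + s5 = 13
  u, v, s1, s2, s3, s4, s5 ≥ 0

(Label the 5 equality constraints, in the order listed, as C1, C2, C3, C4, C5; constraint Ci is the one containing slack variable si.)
Optimal: u = 0, v = 4
Binding: C3, u ≥ 0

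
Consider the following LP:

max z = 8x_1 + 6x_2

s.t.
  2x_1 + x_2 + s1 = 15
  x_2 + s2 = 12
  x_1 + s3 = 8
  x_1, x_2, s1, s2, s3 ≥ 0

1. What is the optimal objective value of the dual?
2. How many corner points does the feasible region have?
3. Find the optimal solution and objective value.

1. 84 (by strong duality, equal to the primal optimum)
2. 4
3. x_1 = 1.5, x_2 = 12, z = 84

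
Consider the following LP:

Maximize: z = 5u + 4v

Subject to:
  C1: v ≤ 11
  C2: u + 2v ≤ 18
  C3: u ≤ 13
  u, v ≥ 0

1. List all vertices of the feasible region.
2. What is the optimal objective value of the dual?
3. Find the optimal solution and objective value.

1. (0, 0), (13, 0), (13, 2.5), (0, 9)
2. 75 (by strong duality, equal to the primal optimum)
3. u = 13, v = 2.5, z = 75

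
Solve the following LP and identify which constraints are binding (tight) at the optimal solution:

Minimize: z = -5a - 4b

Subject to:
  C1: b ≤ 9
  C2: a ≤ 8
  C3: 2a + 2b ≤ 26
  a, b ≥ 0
Optimal: a = 8, b = 5
Slack at optimum:
  C1: slack = 4
  C2: slack = 0 (binding)
  C3: slack = 0 (binding)
  a ≥ 0: a = 8
  b ≥ 0: b = 5
Binding constraints: C2, C3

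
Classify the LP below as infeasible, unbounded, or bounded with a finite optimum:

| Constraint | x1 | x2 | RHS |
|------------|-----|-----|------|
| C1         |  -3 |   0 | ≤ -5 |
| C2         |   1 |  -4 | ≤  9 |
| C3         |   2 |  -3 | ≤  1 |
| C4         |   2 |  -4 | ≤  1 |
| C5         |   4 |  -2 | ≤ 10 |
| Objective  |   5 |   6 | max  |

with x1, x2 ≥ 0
Feasible point: (2, 1) satisfies every constraint, so the LP is feasible.
Direction d = (0, 1): for each constraint row a, a·d ≤ 0 —
  (-3)(0) + (0)(1) = 0 ≤ 0
  (1)(0) + (-4)(1) = -4 ≤ 0
  (2)(0) + (-3)(1) = -3 ≤ 0
  (2)(0) + (-4)(1) = -4 ≤ 0
  (4)(0) + (-2)(1) = -2 ≤ 0
and d ≥ 0, so (2, 1) + t·d stays feasible for every t ≥ 0. Along this ray z = 5x1 + 6x2 changes by 6 per unit t, so z → +∞.

Unbounded: there is a feasible ray along which z → +∞.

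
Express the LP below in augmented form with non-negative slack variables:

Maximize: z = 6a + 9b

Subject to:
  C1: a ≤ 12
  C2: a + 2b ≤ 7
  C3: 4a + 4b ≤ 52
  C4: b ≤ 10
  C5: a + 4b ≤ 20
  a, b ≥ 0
max z = 6a + 9b

s.t.
  a + s1 = 12
  a + 2b + s2 = 7
  4a + 4b + s3 = 52
  b + s4 = 10
  a + 4b + s5 = 20
  a, b, s1, s2, s3, s4, s5 ≥ 0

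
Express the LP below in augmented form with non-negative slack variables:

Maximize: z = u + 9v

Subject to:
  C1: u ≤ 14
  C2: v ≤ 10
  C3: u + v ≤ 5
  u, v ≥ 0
max z = u + 9v

s.t.
  u + s1 = 14
  v + s2 = 10
  u + v + s3 = 5
  u, v, s1, s2, s3 ≥ 0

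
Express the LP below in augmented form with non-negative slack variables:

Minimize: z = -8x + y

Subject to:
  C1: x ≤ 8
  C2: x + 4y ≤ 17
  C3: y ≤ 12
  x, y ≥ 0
min z = -8x + y

s.t.
  x + s1 = 8
  x + 4y + s2 = 17
  y + s3 = 12
  x, y, s1, s2, s3 ≥ 0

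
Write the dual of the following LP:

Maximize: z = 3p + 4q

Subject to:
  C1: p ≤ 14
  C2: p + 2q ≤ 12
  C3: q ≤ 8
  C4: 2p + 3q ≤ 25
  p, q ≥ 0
Minimize: z = 14y1 + 12y2 + 8y3 + 25y4

Subject to:
  C1: -y1 - y2 - 2y4 ≤ -3
  C2: -2y2 - y3 - 3y4 ≤ -4
  y1, y2, y3, y4 ≥ 0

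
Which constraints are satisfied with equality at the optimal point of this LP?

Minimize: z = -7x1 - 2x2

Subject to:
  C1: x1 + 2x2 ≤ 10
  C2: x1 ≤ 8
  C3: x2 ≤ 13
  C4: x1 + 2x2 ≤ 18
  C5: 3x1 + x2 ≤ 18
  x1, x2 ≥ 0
Optimal: x1 = 6, x2 = 0
Binding: C5, x2 ≥ 0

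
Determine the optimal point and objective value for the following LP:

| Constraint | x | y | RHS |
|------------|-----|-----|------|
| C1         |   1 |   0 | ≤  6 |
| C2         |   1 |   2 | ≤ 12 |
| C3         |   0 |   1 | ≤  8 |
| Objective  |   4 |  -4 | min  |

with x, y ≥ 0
Each vertex is the intersection of two constraint boundaries that also satisfies all remaining constraints:
  x = 0 and y = 0 → (0, 0)
  x = 6 and y = 0 → (6, 0)
  x = 6 and x + 2y = 12 → (6, 3)
  x + 2y = 12 and x = 0 → (0, 6)

Evaluating z = 4x - 4y at each vertex:
  (0, 0): z = 0
  (6, 0): z = 24
  (6, 3): z = 12
  (0, 6): z = -24

The minimum is at (0, 6) with z = -24.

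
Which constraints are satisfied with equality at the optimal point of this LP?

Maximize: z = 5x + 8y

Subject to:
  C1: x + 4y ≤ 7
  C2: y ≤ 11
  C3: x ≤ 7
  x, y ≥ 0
Optimal: x = 7, y = 0
Binding: C1, C3, y ≥ 0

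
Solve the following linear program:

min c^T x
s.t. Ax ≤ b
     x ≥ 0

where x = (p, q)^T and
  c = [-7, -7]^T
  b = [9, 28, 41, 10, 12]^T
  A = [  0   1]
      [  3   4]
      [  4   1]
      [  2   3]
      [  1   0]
Each vertex is the intersection of two constraint boundaries that also satisfies all remaining constraints:
  p = 0 and q = 0 → (0, 0)
  2p + 3q = 10 and q = 0 → (5, 0)
  2p + 3q = 10 and p = 0 → (0, 3.333)

Evaluating z = -7p - 7q at each vertex:
  (0, 0): z = 0
  (5, 0): z = -35
  (0, 3.333): z = -23.33

The minimum is at (5, 0) with z = -35.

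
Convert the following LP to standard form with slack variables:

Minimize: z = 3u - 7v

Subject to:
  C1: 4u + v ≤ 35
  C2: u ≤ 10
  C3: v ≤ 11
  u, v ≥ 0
min z = 3u - 7v

s.t.
  4u + v + s1 = 35
  u + s2 = 10
  v + s3 = 11
  u, v, s1, s2, s3 ≥ 0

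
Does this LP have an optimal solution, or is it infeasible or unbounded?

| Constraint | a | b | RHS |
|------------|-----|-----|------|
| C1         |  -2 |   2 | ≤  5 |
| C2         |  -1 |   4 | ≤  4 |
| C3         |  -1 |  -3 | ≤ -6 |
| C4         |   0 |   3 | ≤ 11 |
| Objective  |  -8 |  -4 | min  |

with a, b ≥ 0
Feasible point: (3, 1) satisfies every constraint, so the LP is feasible.
Direction d = (1, 0): for each constraint row a, a·d ≤ 0 —
  (-2)(1) + (2)(0) = -2 ≤ 0
  (-1)(1) + (4)(0) = -1 ≤ 0
  (-1)(1) + (-3)(0) = -1 ≤ 0
  (0)(1) + (3)(0) = 0 ≤ 0
and d ≥ 0, so (3, 1) + t·d stays feasible for every t ≥ 0. Along this ray z = -8a - 4b changes by -8 per unit t, so z → −∞.

The LP is unbounded; z can be made arbitrarily small.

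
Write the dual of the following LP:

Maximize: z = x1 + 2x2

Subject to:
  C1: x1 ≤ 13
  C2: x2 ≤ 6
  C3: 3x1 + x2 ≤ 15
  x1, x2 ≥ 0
Minimize: z = 13y1 + 6y2 + 15y3

Subject to:
  C1: -y1 - 3y3 ≤ -1
  C2: -y2 - y3 ≤ -2
  y1, y2, y3 ≥ 0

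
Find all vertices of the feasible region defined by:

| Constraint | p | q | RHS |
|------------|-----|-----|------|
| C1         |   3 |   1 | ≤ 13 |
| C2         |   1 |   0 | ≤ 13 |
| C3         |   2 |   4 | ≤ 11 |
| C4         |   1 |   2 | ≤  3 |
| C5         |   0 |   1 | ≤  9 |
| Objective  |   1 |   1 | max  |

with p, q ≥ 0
Each vertex is the intersection of two constraint boundaries that also satisfies all remaining constraints:
  p = 0 and q = 0 → (0, 0)
  p + 2q = 3 and q = 0 → (3, 0)
  p + 2q = 3 and p = 0 → (0, 1.5)

Vertices: (0, 0), (3, 0), (0, 1.5)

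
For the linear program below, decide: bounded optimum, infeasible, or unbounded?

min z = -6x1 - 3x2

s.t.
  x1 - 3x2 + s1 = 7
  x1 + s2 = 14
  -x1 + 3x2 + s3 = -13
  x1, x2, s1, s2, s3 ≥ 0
The row x1 - 3x2 + s1 = 7 with s1 ≥ 0 requires x1 - 3x2 ≤ 7, while the row -x1 + 3x2 + s3 = -13 with s3 ≥ 0 is equivalent to x1 - 3x2 ≥ 13. Together they would need 13 ≤ x1 - 3x2 ≤ 7, which is impossible since 13 > 7. No point satisfies all constraints.

Infeasible — the constraint set is empty.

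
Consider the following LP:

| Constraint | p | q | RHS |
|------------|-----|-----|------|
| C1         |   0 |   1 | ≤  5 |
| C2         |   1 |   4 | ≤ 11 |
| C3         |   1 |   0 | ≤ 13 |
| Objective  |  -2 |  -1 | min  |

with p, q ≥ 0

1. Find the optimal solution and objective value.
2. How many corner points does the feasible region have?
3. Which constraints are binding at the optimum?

1. p = 11, q = 0, z = -22
2. 3
3. C2, q ≥ 0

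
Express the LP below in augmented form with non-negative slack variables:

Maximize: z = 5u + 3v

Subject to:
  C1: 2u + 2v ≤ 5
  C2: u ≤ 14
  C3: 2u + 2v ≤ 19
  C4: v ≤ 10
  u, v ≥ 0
max z = 5u + 3v

s.t.
  2u + 2v + s1 = 5
  u + s2 = 14
  2u + 2v + s3 = 19
  v + s4 = 10
  u, v, s1, s2, s3, s4 ≥ 0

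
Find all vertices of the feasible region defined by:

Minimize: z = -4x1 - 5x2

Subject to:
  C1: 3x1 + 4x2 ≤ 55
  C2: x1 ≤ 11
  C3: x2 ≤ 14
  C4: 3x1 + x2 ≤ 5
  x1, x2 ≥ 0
Each vertex is the intersection of two constraint boundaries that also satisfies all remaining constraints:
  x1 = 0 and x2 = 0 → (0, 0)
  3x1 + x2 = 5 and x2 = 0 → (1.667, 0)
  3x1 + x2 = 5 and x1 = 0 → (0, 5)

Vertices: (0, 0), (1.667, 0), (0, 5)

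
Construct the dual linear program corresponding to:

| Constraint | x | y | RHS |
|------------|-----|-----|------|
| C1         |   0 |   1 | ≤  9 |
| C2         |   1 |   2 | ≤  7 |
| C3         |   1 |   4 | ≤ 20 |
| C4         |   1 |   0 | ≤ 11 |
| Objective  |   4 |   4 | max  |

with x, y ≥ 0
Minimize: z = 9y1 + 7y2 + 20y3 + 11y4

Subject to:
  C1: -y2 - y3 - y4 ≤ -4
  C2: -y1 - 2y2 - 4y3 ≤ -4
  y1, y2, y3, y4 ≥ 0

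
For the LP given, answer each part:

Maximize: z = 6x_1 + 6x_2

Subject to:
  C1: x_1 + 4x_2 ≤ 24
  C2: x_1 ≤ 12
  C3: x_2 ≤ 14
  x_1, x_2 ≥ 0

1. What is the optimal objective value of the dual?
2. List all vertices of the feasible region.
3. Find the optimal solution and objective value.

1. 90 (by strong duality, equal to the primal optimum)
2. (0, 0), (12, 0), (12, 3), (0, 6)
3. x_1 = 12, x_2 = 3, z = 90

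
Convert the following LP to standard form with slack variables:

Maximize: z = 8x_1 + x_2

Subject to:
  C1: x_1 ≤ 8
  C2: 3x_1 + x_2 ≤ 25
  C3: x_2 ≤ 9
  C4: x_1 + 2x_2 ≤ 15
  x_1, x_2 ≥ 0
max z = 8x_1 + x_2

s.t.
  x_1 + s1 = 8
  3x_1 + x_2 + s2 = 25
  x_2 + s3 = 9
  x_1 + 2x_2 + s4 = 15
  x_1, x_2, s1, s2, s3, s4 ≥ 0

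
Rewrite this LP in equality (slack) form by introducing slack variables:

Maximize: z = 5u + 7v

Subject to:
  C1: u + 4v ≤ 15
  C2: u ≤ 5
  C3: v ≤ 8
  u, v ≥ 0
max z = 5u + 7v

s.t.
  u + 4v + s1 = 15
  u + s2 = 5
  v + s3 = 8
  u, v, s1, s2, s3 ≥ 0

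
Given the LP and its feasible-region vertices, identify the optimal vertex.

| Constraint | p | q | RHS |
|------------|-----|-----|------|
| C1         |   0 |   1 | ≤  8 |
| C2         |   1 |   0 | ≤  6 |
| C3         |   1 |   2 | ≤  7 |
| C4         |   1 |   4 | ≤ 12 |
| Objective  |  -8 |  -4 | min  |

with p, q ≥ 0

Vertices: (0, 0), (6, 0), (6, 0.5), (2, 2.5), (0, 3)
Evaluating z = -8p - 4q at each vertex:
  (0, 0): z = 0
  (6, 0): z = -48
  (6, 0.5): z = -50
  (2, 2.5): z = -26
  (0, 3): z = -12

The smallest value is z = -50, attained at (6, 0.5).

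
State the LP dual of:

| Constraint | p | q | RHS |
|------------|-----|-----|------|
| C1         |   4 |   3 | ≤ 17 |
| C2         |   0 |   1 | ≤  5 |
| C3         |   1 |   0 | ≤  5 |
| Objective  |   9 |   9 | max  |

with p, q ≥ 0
Minimize: z = 17y1 + 5y2 + 5y3

Subject to:
  C1: -4y1 - y3 ≤ -9
  C2: -3y1 - y2 ≤ -9
  y1, y2, y3 ≥ 0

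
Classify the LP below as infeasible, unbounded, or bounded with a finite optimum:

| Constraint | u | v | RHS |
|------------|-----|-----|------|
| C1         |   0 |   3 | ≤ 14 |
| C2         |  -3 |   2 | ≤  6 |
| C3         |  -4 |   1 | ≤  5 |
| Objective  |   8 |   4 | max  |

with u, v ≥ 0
Feasible point: (0, 0) satisfies every constraint, so the LP is feasible.
Direction d = (1, 0): for each constraint row a, a·d ≤ 0 —
  (0)(1) + (3)(0) = 0 ≤ 0
  (-3)(1) + (2)(0) = -3 ≤ 0
  (-4)(1) + (1)(0) = -4 ≤ 0
and d ≥ 0, so (0, 0) + t·d stays feasible for every t ≥ 0. Along this ray z = 8u + 4v changes by 8 per unit t, so z → +∞.

Unbounded — the objective can increase without bound over the feasible region.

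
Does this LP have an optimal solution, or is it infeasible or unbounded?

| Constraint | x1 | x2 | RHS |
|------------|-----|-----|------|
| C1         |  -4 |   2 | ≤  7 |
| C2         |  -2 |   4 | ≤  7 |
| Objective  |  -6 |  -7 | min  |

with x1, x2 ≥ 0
Feasible point: (0, 0) satisfies every constraint, so the LP is feasible.
Direction d = (1, 0): for each constraint row a, a·d ≤ 0 —
  (-4)(1) + (2)(0) = -4 ≤ 0
  (-2)(1) + (4)(0) = -2 ≤ 0
and d ≥ 0, so (0, 0) + t·d stays feasible for every t ≥ 0. Along this ray z = -6x1 - 7x2 changes by -6 per unit t, so z → −∞.

The LP is unbounded; z can be made arbitrarily small.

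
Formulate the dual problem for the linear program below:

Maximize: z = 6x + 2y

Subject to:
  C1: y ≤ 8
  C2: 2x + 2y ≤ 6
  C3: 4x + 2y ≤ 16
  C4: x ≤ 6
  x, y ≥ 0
Minimize: z = 8y1 + 6y2 + 16y3 + 6y4

Subject to:
  C1: -2y2 - 4y3 - y4 ≤ -6
  C2: -y1 - 2y2 - 2y3 ≤ -2
  y1, y2, y3, y4 ≥ 0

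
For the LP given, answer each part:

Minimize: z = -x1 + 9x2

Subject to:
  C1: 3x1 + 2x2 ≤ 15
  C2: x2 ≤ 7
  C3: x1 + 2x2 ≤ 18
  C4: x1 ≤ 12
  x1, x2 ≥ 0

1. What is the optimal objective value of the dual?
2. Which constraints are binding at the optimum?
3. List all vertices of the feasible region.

1. -5 (by strong duality, equal to the primal optimum)
2. C1, x2 ≥ 0
3. (0, 0), (5, 0), (0.3333, 7), (0, 7)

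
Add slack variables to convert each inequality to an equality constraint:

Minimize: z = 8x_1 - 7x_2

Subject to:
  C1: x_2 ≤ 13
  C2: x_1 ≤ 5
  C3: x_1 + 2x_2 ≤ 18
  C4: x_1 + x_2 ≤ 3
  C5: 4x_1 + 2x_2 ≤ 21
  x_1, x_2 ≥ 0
min z = 8x_1 - 7x_2

s.t.
  x_2 + s1 = 13
  x_1 + s2 = 5
  x_1 + 2x_2 + s3 = 18
  x_1 + x_2 + s4 = 3
  4x_1 + 2x_2 + s5 = 21
  x_1, x_2, s1, s2, s3, s4, s5 ≥ 0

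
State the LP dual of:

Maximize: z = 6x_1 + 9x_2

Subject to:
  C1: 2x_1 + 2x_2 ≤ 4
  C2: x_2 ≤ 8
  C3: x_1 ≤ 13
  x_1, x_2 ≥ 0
Minimize: z = 4y1 + 8y2 + 13y3

Subject to:
  C1: -2y1 - y3 ≤ -6
  C2: -2y1 - y2 ≤ -9
  y1, y2, y3 ≥ 0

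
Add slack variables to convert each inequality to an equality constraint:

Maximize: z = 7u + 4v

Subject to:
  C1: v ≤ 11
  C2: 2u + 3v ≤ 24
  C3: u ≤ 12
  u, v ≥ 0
max z = 7u + 4v

s.t.
  v + s1 = 11
  2u + 3v + s2 = 24
  u + s3 = 12
  u, v, s1, s2, s3 ≥ 0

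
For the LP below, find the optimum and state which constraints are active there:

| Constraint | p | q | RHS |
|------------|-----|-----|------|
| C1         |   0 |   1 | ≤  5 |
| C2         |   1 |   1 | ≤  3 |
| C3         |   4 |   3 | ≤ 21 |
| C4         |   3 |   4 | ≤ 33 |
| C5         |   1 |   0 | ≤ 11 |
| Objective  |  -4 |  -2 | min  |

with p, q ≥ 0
Optimal: p = 3, q = 0
Binding: C2, q ≥ 0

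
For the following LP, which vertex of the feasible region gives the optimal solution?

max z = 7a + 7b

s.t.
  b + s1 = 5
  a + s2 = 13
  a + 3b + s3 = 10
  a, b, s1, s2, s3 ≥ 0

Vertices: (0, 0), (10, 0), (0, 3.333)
(10, 0) with z = 70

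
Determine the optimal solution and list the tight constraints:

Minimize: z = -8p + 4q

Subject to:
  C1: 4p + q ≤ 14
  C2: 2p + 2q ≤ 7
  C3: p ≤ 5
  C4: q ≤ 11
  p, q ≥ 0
Optimal: p = 3.5, q = 0
Slack at optimum:
  C1: slack = 0 (binding)
  C2: slack = 0 (binding)
  C3: slack = 1.5
  C4: slack = 11
  p ≥ 0: p = 3.5
  q ≥ 0: q = 0 (binding)
Binding constraints: C1, C2, q ≥ 0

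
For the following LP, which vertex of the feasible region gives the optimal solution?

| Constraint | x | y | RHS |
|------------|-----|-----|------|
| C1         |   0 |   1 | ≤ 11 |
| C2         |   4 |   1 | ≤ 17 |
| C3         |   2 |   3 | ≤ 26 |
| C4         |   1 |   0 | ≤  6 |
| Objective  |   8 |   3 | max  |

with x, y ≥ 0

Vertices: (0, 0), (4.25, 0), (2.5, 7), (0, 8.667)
(2.5, 7) with z = 41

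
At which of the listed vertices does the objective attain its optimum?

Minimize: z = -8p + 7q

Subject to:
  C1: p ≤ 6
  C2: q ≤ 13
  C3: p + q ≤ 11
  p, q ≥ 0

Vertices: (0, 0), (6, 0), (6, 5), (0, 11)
Evaluating z = -8p + 7q at each vertex:
  (0, 0): z = 0
  (6, 0): z = -48
  (6, 5): z = -13
  (0, 11): z = 77

The smallest value is z = -48, attained at (6, 0).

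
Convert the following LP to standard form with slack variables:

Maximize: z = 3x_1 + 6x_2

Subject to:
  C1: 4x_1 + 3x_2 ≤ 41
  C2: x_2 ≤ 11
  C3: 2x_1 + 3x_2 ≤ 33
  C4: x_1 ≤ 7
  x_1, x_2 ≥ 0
max z = 3x_1 + 6x_2

s.t.
  4x_1 + 3x_2 + s1 = 41
  x_2 + s2 = 11
  2x_1 + 3x_2 + s3 = 33
  x_1 + s4 = 7
  x_1, x_2, s1, s2, s3, s4 ≥ 0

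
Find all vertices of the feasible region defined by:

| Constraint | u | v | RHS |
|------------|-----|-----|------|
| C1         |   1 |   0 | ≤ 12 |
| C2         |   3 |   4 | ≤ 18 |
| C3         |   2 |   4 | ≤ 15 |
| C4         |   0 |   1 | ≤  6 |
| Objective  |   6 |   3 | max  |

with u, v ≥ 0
Each vertex is the intersection of two constraint boundaries that also satisfies all remaining constraints:
  u = 0 and v = 0 → (0, 0)
  3u + 4v = 18 and v = 0 → (6, 0)
  3u + 4v = 18 and 2u + 4v = 15 → (3, 2.25)
  2u + 4v = 15 and u = 0 → (0, 3.75)

Vertices: (0, 0), (6, 0), (3, 2.25), (0, 3.75)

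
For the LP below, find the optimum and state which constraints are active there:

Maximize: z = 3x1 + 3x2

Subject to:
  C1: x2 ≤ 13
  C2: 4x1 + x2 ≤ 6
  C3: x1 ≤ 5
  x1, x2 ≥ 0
Optimal: x1 = 0, x2 = 6
Binding: C2, x1 ≥ 0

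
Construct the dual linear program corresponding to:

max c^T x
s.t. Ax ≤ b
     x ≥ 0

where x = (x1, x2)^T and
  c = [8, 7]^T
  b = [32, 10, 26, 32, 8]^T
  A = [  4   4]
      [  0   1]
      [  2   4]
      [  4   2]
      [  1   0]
Minimize: z = 32y1 + 10y2 + 26y3 + 32y4 + 8y5

Subject to:
  C1: -4y1 - 2y3 - 4y4 - y5 ≤ -8
  C2: -4y1 - y2 - 4y3 - 2y4 ≤ -7
  y1, y2, y3, y4, y5 ≥ 0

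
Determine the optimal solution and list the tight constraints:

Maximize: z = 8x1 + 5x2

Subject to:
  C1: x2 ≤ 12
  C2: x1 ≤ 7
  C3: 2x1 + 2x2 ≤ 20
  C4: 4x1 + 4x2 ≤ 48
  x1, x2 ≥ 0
Optimal: x1 = 7, x2 = 3
Binding: C2, C3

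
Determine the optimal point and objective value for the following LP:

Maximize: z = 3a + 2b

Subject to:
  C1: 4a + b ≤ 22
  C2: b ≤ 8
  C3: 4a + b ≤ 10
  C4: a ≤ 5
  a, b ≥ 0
Each vertex is the intersection of two constraint boundaries that also satisfies all remaining constraints:
  a = 0 and b = 0 → (0, 0)
  4a + b = 10 and b = 0 → (2.5, 0)
  b = 8 and 4a + b = 10 → (0.5, 8)
  b = 8 and a = 0 → (0, 8)

Evaluating z = 3a + 2b at each vertex:
  (0, 0): z = 0
  (2.5, 0): z = 7.5
  (0.5, 8): z = 17.5
  (0, 8): z = 16

The maximum is at (0.5, 8) with z = 17.5.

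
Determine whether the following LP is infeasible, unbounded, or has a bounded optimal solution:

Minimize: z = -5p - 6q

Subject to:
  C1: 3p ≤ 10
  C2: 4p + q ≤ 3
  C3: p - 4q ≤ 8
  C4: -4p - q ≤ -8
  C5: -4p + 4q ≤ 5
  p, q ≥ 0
C2 requires 4p + q ≤ 3, while C4 (-4p - q ≤ -8) is equivalent to 4p + q ≥ 8. Together they would need 8 ≤ 4p + q ≤ 3, which is impossible since 8 > 3. No point satisfies all constraints.

Infeasible: no point satisfies all constraints simultaneously.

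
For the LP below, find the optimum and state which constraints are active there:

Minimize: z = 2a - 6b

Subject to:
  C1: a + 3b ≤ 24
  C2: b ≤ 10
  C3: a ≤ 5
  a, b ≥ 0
Optimal: a = 0, b = 8
Binding: C1, a ≥ 0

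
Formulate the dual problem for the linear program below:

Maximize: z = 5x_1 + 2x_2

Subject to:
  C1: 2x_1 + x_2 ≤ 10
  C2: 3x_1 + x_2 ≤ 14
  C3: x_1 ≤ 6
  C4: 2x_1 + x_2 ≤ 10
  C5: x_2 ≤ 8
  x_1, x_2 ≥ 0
Minimize: z = 10y1 + 14y2 + 6y3 + 10y4 + 8y5

Subject to:
  C1: -2y1 - 3y2 - y3 - 2y4 ≤ -5
  C2: -y1 - y2 - y4 - y5 ≤ -2
  y1, y2, y3, y4, y5 ≥ 0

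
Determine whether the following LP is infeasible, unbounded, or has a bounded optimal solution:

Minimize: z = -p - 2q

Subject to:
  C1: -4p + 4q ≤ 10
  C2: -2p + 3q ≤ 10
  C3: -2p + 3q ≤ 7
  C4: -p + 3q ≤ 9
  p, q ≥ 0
Feasible point: (0, 0) satisfies every constraint, so the LP is feasible.
Direction d = (1, 0): for each constraint row a, a·d ≤ 0 —
  (-4)(1) + (4)(0) = -4 ≤ 0
  (-2)(1) + (3)(0) = -2 ≤ 0
  (-2)(1) + (3)(0) = -2 ≤ 0
  (-1)(1) + (3)(0) = -1 ≤ 0
and d ≥ 0, so (0, 0) + t·d stays feasible for every t ≥ 0. Along this ray z = -p - 2q changes by -1 per unit t, so z → −∞.

Unbounded: there is a feasible ray along which z → −∞.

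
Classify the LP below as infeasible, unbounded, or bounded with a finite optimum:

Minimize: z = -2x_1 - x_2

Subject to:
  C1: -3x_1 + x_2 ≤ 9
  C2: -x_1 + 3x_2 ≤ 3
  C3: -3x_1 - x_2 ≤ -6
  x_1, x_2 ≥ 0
Feasible point: (2, 0) satisfies every constraint, so the LP is feasible.
Direction d = (1, 0): for each constraint row a, a·d ≤ 0 —
  (-3)(1) + (1)(0) = -3 ≤ 0
  (-1)(1) + (3)(0) = -1 ≤ 0
  (-3)(1) + (-1)(0) = -3 ≤ 0
and d ≥ 0, so (2, 0) + t·d stays feasible for every t ≥ 0. Along this ray z = -2x_1 - x_2 changes by -2 per unit t, so z → −∞.

The LP is unbounded; z can be made arbitrarily small.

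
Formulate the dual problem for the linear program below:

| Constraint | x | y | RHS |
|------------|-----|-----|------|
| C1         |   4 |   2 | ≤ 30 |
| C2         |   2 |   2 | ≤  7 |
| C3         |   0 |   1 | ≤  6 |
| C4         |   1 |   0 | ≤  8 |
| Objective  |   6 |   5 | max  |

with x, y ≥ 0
Minimize: z = 30y1 + 7y2 + 6y3 + 8y4

Subject to:
  C1: -4y1 - 2y2 - y4 ≤ -6
  C2: -2y1 - 2y2 - y3 ≤ -5
  y1, y2, y3, y4 ≥ 0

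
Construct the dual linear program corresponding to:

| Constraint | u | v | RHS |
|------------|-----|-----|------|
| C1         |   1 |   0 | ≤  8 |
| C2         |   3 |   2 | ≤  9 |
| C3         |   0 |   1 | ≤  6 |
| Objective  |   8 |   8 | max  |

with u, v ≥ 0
Minimize: z = 8y1 + 9y2 + 6y3

Subject to:
  C1: -y1 - 3y2 ≤ -8
  C2: -2y2 - y3 ≤ -8
  y1, y2, y3 ≥ 0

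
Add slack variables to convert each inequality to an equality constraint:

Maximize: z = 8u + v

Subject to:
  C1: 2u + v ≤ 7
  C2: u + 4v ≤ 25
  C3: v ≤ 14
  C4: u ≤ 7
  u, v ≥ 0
max z = 8u + v

s.t.
  2u + v + s1 = 7
  u + 4v + s2 = 25
  v + s3 = 14
  u + s4 = 7
  u, v, s1, s2, s3, s4 ≥ 0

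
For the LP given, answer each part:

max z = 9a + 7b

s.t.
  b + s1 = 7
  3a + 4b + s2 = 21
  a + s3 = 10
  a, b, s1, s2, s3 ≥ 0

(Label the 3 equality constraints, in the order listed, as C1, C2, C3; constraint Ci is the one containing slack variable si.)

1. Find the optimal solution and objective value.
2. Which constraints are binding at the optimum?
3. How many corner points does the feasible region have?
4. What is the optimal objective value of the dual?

1. a = 7, b = 0, z = 63
2. C2, b ≥ 0
3. 3
4. 63 (by strong duality, equal to the primal optimum)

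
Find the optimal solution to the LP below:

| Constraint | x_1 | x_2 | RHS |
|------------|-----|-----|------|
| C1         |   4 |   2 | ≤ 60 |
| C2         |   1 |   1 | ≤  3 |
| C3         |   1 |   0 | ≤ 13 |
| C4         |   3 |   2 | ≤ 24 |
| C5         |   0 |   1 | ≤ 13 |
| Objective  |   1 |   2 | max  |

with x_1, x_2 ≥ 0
Each vertex is the intersection of two constraint boundaries that also satisfies all remaining constraints:
  x_1 = 0 and x_2 = 0 → (0, 0)
  x_1 + x_2 = 3 and x_2 = 0 → (3, 0)
  x_1 + x_2 = 3 and x_1 = 0 → (0, 3)

Evaluating z = x_1 + 2x_2 at each vertex:
  (0, 0): z = 0
  (3, 0): z = 3
  (0, 3): z = 6

The maximum is at (0, 3) with z = 6.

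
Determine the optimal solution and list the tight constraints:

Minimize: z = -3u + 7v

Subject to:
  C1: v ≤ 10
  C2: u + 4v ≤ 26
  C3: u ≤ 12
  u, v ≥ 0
Optimal: u = 12, v = 0
Slack at optimum:
  C1: slack = 10
  C2: slack = 14
  C3: slack = 0 (binding)
  u ≥ 0: u = 12
  v ≥ 0: v = 0 (binding)
Binding constraints: C3, v ≥ 0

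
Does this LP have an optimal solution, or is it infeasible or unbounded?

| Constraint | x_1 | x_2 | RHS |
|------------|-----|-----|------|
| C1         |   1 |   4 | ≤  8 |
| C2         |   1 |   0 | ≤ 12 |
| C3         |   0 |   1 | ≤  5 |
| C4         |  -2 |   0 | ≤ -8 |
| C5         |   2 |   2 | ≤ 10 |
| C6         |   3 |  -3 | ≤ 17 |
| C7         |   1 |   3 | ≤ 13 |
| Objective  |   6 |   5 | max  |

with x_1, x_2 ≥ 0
The point (5, 0) satisfies every constraint, so the LP is feasible; the constraints give x_1 ≤ 12 and x_2 ≤ 5, which with x_1, x_2 ≥ 0 keep the feasible region inside a bounded box. A feasible, bounded LP attains a finite optimum at a vertex.

Feasible with finite optimum z* = 30 at (5, 0).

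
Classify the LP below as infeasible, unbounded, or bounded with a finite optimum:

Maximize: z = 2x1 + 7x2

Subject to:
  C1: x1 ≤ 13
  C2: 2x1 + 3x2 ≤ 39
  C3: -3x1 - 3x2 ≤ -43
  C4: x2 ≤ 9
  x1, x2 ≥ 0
The point (6, 9) satisfies every constraint, so the LP is feasible; the constraints give x1 ≤ 13 and x2 ≤ 9, which with x1, x2 ≥ 0 keep the feasible region inside a bounded box. A feasible, bounded LP attains a finite optimum at a vertex.

The LP has an optimal solution: (6, 9) with z = 75.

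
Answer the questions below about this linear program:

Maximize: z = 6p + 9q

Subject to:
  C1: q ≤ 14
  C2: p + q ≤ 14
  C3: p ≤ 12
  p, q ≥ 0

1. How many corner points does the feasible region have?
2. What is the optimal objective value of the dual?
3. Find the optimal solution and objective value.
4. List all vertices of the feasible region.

1. 4
2. 126 (by strong duality, equal to the primal optimum)
3. p = 0, q = 14, z = 126
4. (0, 0), (12, 0), (12, 2), (0, 14)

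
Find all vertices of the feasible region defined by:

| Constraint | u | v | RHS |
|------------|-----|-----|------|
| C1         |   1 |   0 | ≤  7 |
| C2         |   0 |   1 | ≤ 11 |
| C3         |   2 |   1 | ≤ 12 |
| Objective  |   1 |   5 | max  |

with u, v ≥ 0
Each vertex is the intersection of two constraint boundaries that also satisfies all remaining constraints:
  u = 0 and v = 0 → (0, 0)
  2u + v = 12 and v = 0 → (6, 0)
  v = 11 and 2u + v = 12 → (0.5, 11)
  v = 11 and u = 0 → (0, 11)

Vertices: (0, 0), (6, 0), (0.5, 11), (0, 11)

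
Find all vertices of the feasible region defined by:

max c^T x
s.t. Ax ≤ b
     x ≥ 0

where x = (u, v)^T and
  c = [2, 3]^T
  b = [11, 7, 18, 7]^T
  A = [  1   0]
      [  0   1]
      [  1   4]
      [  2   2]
Each vertex is the intersection of two constraint boundaries that also satisfies all remaining constraints:
  u = 0 and v = 0 → (0, 0)
  2u + 2v = 7 and v = 0 → (3.5, 0)
  2u + 2v = 7 and u = 0 → (0, 3.5)

Vertices: (0, 0), (3.5, 0), (0, 3.5)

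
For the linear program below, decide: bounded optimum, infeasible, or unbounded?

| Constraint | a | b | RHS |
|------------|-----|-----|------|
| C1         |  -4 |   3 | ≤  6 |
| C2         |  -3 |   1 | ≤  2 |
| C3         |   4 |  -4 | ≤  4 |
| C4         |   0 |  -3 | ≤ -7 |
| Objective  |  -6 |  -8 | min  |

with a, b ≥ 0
Feasible point: (1, 3) satisfies every constraint, so the LP is feasible.
Direction d = (1, 1): for each constraint row a, a·d ≤ 0 —
  (-4)(1) + (3)(1) = -1 ≤ 0
  (-3)(1) + (1)(1) = -2 ≤ 0
  (4)(1) + (-4)(1) = 0 ≤ 0
  (0)(1) + (-3)(1) = -3 ≤ 0
and d ≥ 0, so (1, 3) + t·d stays feasible for every t ≥ 0. Along this ray z = -6a - 8b changes by -14 per unit t, so z → −∞.

The LP is unbounded; z can be made arbitrarily small.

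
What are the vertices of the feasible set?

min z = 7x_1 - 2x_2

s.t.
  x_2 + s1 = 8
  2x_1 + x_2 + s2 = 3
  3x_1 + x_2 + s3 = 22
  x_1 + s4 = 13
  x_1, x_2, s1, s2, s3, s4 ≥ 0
Each vertex is the intersection of two constraint boundaries that also satisfies all remaining constraints:
  x_1 = 0 and x_2 = 0 → (0, 0)
  2x_1 + x_2 = 3 and x_2 = 0 → (1.5, 0)
  2x_1 + x_2 = 3 and x_1 = 0 → (0, 3)

Vertices: (0, 0), (1.5, 0), (0, 3)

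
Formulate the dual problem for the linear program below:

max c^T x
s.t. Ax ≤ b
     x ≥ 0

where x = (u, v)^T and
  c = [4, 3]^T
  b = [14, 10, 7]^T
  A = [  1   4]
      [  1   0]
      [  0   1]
Minimize: z = 14y1 + 10y2 + 7y3

Subject to:
  C1: -y1 - y2 ≤ -4
  C2: -4y1 - y3 ≤ -3
  y1, y2, y3 ≥ 0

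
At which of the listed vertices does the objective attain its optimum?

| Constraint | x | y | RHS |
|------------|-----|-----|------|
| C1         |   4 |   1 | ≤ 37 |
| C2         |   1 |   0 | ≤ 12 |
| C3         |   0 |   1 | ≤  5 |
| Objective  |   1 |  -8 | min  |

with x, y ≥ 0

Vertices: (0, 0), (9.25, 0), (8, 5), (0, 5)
(0, 5) with z = -40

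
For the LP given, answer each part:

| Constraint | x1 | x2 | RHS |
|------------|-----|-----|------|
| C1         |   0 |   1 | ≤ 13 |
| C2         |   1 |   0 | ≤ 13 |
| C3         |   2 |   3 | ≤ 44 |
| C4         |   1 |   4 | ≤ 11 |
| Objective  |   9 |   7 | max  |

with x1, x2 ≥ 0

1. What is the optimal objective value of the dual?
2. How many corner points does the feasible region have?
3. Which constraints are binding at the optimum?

1. 99 (by strong duality, equal to the primal optimum)
2. 3
3. C4, x2 ≥ 0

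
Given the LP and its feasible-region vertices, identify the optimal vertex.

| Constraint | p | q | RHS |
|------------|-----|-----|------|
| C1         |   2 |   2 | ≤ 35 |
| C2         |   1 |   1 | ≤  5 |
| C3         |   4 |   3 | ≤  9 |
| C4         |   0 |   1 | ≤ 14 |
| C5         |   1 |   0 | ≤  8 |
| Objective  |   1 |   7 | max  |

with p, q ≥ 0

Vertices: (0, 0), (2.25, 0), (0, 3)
Evaluating z = p + 7q at each vertex:
  (0, 0): z = 0
  (2.25, 0): z = 2.25
  (0, 3): z = 21

The largest value is z = 21, attained at (0, 3).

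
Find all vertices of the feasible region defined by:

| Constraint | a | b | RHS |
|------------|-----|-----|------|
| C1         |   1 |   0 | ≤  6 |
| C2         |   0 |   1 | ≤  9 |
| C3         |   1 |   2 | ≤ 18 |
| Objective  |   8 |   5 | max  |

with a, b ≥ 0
Each vertex is the intersection of two constraint boundaries that also satisfies all remaining constraints:
  a = 0 and b = 0 → (0, 0)
  a = 6 and b = 0 → (6, 0)
  a = 6 and a + 2b = 18 → (6, 6)
  b = 9 and a + 2b = 18 → (0, 9)

Vertices: (0, 0), (6, 0), (6, 6), (0, 9)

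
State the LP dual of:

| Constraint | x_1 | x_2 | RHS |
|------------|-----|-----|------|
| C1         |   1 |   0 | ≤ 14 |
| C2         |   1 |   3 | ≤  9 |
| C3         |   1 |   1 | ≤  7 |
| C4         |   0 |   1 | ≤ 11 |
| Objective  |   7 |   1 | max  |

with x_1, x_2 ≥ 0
Minimize: z = 14y1 + 9y2 + 7y3 + 11y4

Subject to:
  C1: -y1 - y2 - y3 ≤ -7
  C2: -3y2 - y3 - y4 ≤ -1
  y1, y2, y3, y4 ≥ 0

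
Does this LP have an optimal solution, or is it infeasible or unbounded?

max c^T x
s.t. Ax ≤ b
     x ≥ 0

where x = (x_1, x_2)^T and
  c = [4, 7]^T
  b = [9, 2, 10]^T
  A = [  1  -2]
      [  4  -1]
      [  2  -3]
Feasible point: (0, 0) satisfies every constraint, so the LP is feasible.
Direction d = (0, 1): for each constraint row a, a·d ≤ 0 —
  (1)(0) + (-2)(1) = -2 ≤ 0
  (4)(0) + (-1)(1) = -1 ≤ 0
  (2)(0) + (-3)(1) = -3 ≤ 0
and d ≥ 0, so (0, 0) + t·d stays feasible for every t ≥ 0. Along this ray z = 4x_1 + 7x_2 changes by 7 per unit t, so z → +∞.

The LP is unbounded; z can be made arbitrarily large.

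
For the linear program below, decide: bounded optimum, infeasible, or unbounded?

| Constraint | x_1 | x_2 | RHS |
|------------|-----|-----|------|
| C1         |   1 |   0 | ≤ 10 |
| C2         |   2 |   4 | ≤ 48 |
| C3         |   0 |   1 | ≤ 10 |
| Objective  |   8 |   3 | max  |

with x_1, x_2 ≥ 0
The point (10, 7) satisfies every constraint, so the LP is feasible; the constraints give x_1 ≤ 10 and x_2 ≤ 10, which with x_1, x_2 ≥ 0 keep the feasible region inside a bounded box. A feasible, bounded LP attains a finite optimum at a vertex.

Evaluating z = 8x_1 + 3x_2 at each vertex:
  (0, 0): z = 0
  (10, 0): z = 80
  (10, 7): z = 101
  (4, 10): z = 62
  (0, 10): z = 30

Feasible with finite optimum z* = 101 at (10, 7).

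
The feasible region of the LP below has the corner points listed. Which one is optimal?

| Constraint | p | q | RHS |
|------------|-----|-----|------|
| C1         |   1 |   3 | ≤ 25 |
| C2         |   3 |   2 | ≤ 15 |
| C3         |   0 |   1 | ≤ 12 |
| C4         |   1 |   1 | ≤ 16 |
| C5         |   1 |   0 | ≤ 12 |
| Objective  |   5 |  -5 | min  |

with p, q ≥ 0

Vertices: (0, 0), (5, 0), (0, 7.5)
(0, 7.5) with z = -37.5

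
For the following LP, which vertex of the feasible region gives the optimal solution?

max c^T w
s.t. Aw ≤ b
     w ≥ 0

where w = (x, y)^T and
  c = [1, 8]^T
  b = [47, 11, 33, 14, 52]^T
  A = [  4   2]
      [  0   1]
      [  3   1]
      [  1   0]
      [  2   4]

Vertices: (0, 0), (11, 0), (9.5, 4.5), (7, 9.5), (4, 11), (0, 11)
Evaluating z = x + 8y at each vertex:
  (0, 0): z = 0
  (11, 0): z = 11
  (9.5, 4.5): z = 45.5
  (7, 9.5): z = 83
  (4, 11): z = 92
  (0, 11): z = 88

The largest value is z = 92, attained at (4, 11).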